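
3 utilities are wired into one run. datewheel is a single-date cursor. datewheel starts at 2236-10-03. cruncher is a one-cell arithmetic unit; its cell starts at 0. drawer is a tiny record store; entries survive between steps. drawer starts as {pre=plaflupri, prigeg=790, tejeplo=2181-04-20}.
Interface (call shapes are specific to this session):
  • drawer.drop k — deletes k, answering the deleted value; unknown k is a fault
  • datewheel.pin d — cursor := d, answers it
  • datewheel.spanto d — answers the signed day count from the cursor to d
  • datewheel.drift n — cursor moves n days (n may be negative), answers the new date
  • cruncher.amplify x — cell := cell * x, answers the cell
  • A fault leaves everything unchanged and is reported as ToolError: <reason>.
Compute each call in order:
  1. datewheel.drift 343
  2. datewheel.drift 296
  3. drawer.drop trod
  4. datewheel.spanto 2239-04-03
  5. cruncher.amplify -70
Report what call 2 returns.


[in] datewheel.drift n: 343
= 2237-09-11
[in] datewheel.drift n: 296
= 2238-07-04
[in] drawer.drop k: trod
= ToolError: no such key trod
[in] datewheel.spanto d: 2239-04-03
= 273
[in] cruncher.amplify x: -70
= 0

Answer: 2238-07-04


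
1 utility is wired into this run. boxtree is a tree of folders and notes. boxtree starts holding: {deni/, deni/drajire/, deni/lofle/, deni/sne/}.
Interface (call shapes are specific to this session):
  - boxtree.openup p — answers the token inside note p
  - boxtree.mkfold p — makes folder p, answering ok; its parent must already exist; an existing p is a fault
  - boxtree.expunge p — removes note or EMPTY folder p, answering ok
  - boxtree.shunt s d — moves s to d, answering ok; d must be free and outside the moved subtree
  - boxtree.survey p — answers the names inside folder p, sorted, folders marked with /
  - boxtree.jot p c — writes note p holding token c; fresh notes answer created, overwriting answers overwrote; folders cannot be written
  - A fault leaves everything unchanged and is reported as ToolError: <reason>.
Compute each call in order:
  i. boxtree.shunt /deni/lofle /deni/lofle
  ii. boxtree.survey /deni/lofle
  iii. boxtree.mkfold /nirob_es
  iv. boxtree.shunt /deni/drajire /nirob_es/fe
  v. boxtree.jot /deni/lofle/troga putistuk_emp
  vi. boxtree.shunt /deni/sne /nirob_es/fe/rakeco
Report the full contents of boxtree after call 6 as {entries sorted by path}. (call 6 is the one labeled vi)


Act: boxtree.shunt[s=/deni/lofle; d=/deni/lofle]
Obs: ToolError: exists
Act: boxtree.survey[p=/deni/lofle]
Obs: []
Act: boxtree.mkfold[p=/nirob_es]
Obs: ok
Act: boxtree.shunt[s=/deni/drajire; d=/nirob_es/fe]
Obs: ok
Act: boxtree.jot[p=/deni/lofle/troga; c=putistuk_emp]
Obs: created
Act: boxtree.shunt[s=/deni/sne; d=/nirob_es/fe/rakeco]
Obs: ok

Answer: {deni/, deni/lofle/, deni/lofle/troga=putistuk_emp, nirob_es/, nirob_es/fe/, nirob_es/fe/rakeco/}


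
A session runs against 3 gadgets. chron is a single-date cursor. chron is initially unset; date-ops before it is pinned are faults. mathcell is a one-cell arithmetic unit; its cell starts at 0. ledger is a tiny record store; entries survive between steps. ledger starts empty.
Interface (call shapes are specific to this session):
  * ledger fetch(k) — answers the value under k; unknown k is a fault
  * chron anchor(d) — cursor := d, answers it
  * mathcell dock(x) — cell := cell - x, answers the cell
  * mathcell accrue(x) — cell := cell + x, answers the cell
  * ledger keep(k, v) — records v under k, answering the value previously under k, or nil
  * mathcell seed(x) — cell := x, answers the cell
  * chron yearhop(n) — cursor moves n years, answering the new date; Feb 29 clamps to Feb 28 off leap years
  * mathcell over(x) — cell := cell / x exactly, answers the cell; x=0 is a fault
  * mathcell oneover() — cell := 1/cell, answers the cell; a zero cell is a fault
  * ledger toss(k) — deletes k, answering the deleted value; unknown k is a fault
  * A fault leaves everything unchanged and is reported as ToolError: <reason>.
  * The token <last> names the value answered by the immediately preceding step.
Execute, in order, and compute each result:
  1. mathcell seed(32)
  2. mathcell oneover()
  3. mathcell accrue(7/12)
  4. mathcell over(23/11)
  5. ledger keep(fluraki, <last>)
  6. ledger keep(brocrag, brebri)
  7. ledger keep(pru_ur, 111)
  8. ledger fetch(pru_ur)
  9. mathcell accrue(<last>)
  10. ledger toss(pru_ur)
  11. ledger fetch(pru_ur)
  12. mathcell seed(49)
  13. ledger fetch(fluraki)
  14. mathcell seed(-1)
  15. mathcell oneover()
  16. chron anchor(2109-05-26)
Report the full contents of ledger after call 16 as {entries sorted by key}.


Answer: {brocrag=brebri, fluraki=649/2208}

Derivation:
% mathcell seed x=32
  32
% mathcell oneover
  1/32
% mathcell accrue x=7/12
  59/96
% mathcell over x=23/11
  649/2208
% ledger keep k=fluraki v=<last>
  nil
% ledger keep k=brocrag v=brebri
  nil
% ledger keep k=pru_ur v=111
  nil
% ledger fetch k=pru_ur
  111
% mathcell accrue x=<last>
  245737/2208
% ledger toss k=pru_ur
  111
% ledger fetch k=pru_ur
  ToolError: no such key pru_ur
% mathcell seed x=49
  49
% ledger fetch k=fluraki
  649/2208
% mathcell seed x=-1
  -1
% mathcell oneover
  -1
% chron anchor d=2109-05-26
  2109-05-26


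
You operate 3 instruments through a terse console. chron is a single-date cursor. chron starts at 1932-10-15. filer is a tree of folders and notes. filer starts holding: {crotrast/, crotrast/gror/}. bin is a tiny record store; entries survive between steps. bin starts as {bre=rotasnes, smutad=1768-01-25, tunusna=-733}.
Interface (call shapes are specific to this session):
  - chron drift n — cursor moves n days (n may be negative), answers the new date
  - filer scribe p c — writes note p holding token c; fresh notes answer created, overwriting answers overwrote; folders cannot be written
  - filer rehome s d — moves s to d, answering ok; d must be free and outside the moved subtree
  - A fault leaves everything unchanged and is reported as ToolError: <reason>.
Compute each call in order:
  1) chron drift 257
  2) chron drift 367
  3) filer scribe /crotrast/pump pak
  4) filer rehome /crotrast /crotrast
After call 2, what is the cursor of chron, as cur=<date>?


;; 1. chron drift(n→257) -> 1933-06-29
;; 2. chron drift(n→367) -> 1934-07-01
;; 3. filer scribe(p→/crotrast/pump, c→pak) -> created
;; 4. filer rehome(s→/crotrast, d→/crotrast) -> ToolError: exists

Answer: cur=1934-07-01


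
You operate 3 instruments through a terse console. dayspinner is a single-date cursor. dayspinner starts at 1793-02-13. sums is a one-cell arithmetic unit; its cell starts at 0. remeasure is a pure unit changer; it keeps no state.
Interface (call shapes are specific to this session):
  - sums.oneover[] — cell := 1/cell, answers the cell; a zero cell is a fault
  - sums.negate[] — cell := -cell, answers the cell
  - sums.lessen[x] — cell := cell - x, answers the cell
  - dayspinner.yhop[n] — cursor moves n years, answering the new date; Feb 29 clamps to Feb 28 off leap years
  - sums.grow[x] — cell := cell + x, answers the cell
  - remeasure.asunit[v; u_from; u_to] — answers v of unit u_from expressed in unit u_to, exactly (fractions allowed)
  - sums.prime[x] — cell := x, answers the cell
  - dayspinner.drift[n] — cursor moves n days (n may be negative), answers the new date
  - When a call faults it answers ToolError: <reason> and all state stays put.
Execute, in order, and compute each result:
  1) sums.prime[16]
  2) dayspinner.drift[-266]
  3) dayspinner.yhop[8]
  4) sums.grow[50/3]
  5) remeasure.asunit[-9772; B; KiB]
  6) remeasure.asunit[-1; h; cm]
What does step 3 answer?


Answer: 1800-05-23

Derivation:
~$ sums.prime x='16'
= 16
~$ dayspinner.drift n='-266'
= 1792-05-23
~$ dayspinner.yhop n='8'
= 1800-05-23
~$ sums.grow x='50/3'
= 98/3
~$ remeasure.asunit v='-9772' u_from='B' u_to='KiB'
= -2443/256
~$ remeasure.asunit v='-1' u_from='h' u_to='cm'
= ToolError: incompatible units


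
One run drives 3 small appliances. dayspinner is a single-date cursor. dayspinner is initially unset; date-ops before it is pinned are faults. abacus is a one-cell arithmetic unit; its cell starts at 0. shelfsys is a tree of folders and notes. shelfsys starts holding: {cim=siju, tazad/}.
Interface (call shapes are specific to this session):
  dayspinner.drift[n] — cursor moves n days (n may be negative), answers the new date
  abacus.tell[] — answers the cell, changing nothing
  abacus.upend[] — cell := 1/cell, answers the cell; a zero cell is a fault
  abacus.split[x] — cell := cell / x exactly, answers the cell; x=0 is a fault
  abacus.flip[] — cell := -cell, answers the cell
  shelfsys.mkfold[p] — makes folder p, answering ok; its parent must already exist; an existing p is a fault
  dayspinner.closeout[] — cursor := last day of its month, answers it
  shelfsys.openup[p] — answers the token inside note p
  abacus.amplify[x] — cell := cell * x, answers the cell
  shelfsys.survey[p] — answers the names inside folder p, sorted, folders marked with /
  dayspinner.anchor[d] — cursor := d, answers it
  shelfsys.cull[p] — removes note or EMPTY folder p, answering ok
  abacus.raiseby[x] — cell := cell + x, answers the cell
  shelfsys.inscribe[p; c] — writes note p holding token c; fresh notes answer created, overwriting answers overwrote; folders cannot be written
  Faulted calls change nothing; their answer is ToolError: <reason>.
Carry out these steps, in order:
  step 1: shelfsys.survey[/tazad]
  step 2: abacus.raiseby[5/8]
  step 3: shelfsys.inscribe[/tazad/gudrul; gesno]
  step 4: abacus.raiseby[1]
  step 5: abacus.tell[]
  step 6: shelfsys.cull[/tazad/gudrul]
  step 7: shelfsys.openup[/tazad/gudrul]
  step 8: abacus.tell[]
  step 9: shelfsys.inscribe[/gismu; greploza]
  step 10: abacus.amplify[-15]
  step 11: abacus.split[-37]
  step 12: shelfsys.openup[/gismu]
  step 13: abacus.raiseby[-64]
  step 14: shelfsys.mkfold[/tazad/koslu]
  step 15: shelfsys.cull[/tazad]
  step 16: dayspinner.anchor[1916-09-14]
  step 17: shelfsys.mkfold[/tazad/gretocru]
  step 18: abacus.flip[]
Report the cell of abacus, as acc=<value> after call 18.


Answer: acc=18749/296

Derivation:
I try shelfsys.survey passing /tazad, and observe [].
Now I run abacus.raiseby passing 5/8, which returns 5/8.
Now I run shelfsys.inscribe passing /tazad/gudrul, gesno, — result: created.
I use abacus.raiseby passing 1, — result: 13/8.
Invoking abacus.tell(), giving 13/8.
Invoking shelfsys.cull passing /tazad/gudrul, yielding ok.
I use shelfsys.openup passing /tazad/gudrul, and get ToolError: not found.
I use abacus.tell, → 13/8.
I run shelfsys.inscribe passing /gismu, greploza, which returns created.
I try abacus.amplify passing -15, yielding -195/8.
Then abacus.split passing -37, — result: 195/296.
I try shelfsys.openup passing /gismu, and observe greploza.
I try abacus.raiseby passing -64, which returns -18749/296.
I use shelfsys.mkfold passing /tazad/koslu, → ok.
Calling shelfsys.cull passing /tazad: ToolError: not empty.
Now I run dayspinner.anchor passing 1916-09-14, → 1916-09-14.
I call shelfsys.mkfold passing /tazad/gretocru, and see ok.
Then abacus.flip(), yielding 18749/296.


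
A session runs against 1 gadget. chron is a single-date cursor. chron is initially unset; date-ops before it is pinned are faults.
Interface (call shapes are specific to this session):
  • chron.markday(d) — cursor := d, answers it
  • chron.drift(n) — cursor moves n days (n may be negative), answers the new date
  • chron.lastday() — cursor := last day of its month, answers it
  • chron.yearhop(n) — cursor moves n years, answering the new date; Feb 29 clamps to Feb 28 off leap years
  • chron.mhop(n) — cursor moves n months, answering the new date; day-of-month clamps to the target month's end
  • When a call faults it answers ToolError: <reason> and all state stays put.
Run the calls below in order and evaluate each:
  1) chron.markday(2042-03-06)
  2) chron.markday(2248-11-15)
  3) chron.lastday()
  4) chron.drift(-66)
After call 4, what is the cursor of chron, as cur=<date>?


Answer: cur=2248-09-25

Derivation:
Now I run markday passing d='2042-03-06', which returns 2042-03-06.
Then markday passing d='2248-11-15', which returns 2248-11-15.
Now I run lastday(), and see 2248-11-30.
Invoking drift passing n='-66', giving 2248-09-25.


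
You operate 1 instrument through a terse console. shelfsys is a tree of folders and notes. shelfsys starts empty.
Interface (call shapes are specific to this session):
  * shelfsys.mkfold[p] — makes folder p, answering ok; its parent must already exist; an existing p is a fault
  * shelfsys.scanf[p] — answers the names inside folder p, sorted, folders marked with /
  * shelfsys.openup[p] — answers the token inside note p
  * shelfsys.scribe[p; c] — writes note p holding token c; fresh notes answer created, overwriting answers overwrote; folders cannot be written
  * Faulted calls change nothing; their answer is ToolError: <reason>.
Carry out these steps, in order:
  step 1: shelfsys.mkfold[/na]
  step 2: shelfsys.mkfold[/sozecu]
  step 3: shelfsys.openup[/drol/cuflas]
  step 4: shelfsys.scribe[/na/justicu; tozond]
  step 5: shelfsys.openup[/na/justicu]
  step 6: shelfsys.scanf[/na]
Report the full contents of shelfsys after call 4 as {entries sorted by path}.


Act: shelfsys.mkfold[/na]
Obs: ok
Act: shelfsys.mkfold[/sozecu]
Obs: ok
Act: shelfsys.openup[/drol/cuflas]
Obs: ToolError: not found
Act: shelfsys.scribe[/na/justicu; tozond]
Obs: created
Act: shelfsys.openup[/na/justicu]
Obs: tozond
Act: shelfsys.scanf[/na]
Obs: [justicu]

Answer: {na/, na/justicu=tozond, sozecu/}


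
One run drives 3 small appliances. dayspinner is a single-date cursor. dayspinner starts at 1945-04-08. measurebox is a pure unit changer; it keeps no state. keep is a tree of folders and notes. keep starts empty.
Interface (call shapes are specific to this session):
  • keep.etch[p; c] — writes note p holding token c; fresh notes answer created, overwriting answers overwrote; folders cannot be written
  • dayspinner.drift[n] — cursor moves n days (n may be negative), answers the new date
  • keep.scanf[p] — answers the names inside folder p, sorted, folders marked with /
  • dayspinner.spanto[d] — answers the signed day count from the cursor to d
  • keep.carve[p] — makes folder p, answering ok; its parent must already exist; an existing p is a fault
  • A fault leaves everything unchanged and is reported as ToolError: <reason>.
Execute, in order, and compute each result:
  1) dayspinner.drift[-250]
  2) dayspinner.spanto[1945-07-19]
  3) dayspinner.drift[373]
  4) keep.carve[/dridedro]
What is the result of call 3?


I invoke drift on -250: 1944-08-01.
Calling spanto on 1945-07-19, which returns 352.
I use drift on 373, → 1945-08-09.
I invoke carve on /dridedro: ok.

Answer: 1945-08-09


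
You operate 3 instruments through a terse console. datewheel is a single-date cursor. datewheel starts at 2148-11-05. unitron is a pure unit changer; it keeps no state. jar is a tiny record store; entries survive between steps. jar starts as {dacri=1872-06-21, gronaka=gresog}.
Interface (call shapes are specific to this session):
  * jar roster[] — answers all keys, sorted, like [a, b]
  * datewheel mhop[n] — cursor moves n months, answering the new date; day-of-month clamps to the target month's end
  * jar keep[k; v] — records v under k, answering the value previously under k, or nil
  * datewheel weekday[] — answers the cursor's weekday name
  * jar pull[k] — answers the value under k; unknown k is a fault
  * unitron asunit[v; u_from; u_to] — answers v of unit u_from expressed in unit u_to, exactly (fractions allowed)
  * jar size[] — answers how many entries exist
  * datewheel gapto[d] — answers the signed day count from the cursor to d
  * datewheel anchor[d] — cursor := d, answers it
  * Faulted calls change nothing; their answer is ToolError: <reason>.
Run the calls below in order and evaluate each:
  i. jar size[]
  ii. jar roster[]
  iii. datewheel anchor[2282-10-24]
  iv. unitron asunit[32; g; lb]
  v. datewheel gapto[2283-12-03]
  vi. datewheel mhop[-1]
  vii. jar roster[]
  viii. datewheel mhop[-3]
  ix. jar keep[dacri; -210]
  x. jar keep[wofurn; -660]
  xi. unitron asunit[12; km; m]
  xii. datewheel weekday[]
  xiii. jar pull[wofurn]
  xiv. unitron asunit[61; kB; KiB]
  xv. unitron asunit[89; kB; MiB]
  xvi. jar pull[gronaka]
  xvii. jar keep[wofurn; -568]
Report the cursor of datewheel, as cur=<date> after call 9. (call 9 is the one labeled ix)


Answer: cur=2282-06-24

Derivation:
→ jar size()
← 2
→ jar roster()
← [dacri, gronaka]
→ datewheel anchor(d: 2282-10-24)
← 2282-10-24
→ unitron asunit(v: 32, u_from: g, u_to: lb)
← 3200000/45359237
→ datewheel gapto(d: 2283-12-03)
← 405
→ datewheel mhop(n: -1)
← 2282-09-24
→ jar roster()
← [dacri, gronaka]
→ datewheel mhop(n: -3)
← 2282-06-24
→ jar keep(k: dacri, v: -210)
← 1872-06-21
→ jar keep(k: wofurn, v: -660)
← nil
→ unitron asunit(v: 12, u_from: km, u_to: m)
← 12000
→ datewheel weekday()
← Saturday
→ jar pull(k: wofurn)
← -660
→ unitron asunit(v: 61, u_from: kB, u_to: KiB)
← 7625/128
→ unitron asunit(v: 89, u_from: kB, u_to: MiB)
← 11125/131072
→ jar pull(k: gronaka)
← gresog
→ jar keep(k: wofurn, v: -568)
← -660


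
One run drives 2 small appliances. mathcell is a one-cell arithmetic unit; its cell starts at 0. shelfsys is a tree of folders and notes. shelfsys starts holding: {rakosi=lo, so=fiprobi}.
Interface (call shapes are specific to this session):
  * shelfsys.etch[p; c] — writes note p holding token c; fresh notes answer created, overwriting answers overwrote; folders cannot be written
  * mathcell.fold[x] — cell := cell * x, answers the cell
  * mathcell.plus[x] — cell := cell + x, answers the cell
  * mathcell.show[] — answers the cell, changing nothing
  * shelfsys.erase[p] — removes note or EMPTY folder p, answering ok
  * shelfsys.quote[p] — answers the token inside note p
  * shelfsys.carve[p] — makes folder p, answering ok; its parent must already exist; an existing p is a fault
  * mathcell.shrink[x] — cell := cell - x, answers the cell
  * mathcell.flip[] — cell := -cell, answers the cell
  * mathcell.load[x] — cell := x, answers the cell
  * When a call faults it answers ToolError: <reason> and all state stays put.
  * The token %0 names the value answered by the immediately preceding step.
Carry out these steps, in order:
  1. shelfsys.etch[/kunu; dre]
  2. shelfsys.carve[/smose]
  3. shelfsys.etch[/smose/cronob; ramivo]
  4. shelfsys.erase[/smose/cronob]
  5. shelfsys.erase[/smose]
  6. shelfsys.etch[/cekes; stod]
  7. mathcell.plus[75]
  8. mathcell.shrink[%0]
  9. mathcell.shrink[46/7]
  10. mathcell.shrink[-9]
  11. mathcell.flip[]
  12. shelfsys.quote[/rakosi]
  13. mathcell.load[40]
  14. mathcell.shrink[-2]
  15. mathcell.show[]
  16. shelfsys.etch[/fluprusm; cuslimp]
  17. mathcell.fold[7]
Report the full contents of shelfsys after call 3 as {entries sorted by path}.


-> shelfsys.etch(p='/kunu', c='dre')
<- created
-> shelfsys.carve(p='/smose')
<- ok
-> shelfsys.etch(p='/smose/cronob', c='ramivo')
<- created
-> shelfsys.erase(p='/smose/cronob')
<- ok
-> shelfsys.erase(p='/smose')
<- ok
-> shelfsys.etch(p='/cekes', c='stod')
<- created
-> mathcell.plus(x='75')
<- 75
-> mathcell.shrink(x='%0')
<- 0
-> mathcell.shrink(x='46/7')
<- -46/7
-> mathcell.shrink(x='-9')
<- 17/7
-> mathcell.flip()
<- -17/7
-> shelfsys.quote(p='/rakosi')
<- lo
-> mathcell.load(x='40')
<- 40
-> mathcell.shrink(x='-2')
<- 42
-> mathcell.show()
<- 42
-> shelfsys.etch(p='/fluprusm', c='cuslimp')
<- created
-> mathcell.fold(x='7')
<- 294

Answer: {kunu=dre, rakosi=lo, smose/, smose/cronob=ramivo, so=fiprobi}


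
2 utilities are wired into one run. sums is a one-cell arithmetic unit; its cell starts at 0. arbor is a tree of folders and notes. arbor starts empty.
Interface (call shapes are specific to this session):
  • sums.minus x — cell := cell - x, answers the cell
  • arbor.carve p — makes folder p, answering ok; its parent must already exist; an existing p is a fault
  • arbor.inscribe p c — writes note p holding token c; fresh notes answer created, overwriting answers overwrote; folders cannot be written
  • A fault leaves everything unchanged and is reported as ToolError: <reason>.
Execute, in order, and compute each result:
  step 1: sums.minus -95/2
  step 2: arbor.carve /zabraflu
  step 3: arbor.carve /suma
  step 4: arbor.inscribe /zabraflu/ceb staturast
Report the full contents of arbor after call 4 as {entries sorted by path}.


Answer: {suma/, zabraflu/, zabraflu/ceb=staturast}

Derivation:
-- 1. sums.minus(x='-95/2') -> 95/2
-- 2. arbor.carve(p='/zabraflu') -> ok
-- 3. arbor.carve(p='/suma') -> ok
-- 4. arbor.inscribe(p='/zabraflu/ceb', c='staturast') -> created


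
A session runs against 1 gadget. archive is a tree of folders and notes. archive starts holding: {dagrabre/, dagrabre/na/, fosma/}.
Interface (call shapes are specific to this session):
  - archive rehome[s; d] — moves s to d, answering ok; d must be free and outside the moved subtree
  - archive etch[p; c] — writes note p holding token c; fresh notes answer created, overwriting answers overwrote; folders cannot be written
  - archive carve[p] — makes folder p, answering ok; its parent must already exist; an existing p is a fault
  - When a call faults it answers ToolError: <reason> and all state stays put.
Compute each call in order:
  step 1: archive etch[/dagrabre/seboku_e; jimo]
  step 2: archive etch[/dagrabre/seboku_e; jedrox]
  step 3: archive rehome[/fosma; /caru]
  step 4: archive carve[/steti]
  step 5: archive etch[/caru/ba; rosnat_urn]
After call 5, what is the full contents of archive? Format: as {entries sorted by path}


Answer: {caru/, caru/ba=rosnat_urn, dagrabre/, dagrabre/na/, dagrabre/seboku_e=jedrox, steti/}

Derivation:
I call archive etch on p=/dagrabre/seboku_e, c=jimo, → created.
Using archive etch on p=/dagrabre/seboku_e, c=jedrox, giving overwrote.
Next I call archive rehome on s=/fosma, d=/caru, — result: ok.
I try archive carve on p=/steti, — result: ok.
Then archive etch on p=/caru/ba, c=rosnat_urn, yielding created.


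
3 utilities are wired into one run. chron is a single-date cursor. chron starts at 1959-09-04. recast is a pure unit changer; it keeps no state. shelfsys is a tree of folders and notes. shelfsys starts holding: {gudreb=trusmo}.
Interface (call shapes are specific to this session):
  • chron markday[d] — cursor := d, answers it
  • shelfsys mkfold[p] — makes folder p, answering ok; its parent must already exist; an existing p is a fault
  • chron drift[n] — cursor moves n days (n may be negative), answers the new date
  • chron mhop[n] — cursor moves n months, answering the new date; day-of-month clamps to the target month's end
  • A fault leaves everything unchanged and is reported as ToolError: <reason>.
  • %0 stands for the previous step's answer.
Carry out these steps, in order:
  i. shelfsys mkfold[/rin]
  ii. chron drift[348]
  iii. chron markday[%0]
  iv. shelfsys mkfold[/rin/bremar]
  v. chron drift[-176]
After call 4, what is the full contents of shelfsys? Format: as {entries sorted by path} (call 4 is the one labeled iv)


Answer: {gudreb=trusmo, rin/, rin/bremar/}

Derivation:
-> shelfsys mkfold(p→/rin)
<- ok
-> chron drift(n→348)
<- 1960-08-17
-> chron markday(d→%0)
<- 1960-08-17
-> shelfsys mkfold(p→/rin/bremar)
<- ok
-> chron drift(n→-176)
<- 1960-02-23


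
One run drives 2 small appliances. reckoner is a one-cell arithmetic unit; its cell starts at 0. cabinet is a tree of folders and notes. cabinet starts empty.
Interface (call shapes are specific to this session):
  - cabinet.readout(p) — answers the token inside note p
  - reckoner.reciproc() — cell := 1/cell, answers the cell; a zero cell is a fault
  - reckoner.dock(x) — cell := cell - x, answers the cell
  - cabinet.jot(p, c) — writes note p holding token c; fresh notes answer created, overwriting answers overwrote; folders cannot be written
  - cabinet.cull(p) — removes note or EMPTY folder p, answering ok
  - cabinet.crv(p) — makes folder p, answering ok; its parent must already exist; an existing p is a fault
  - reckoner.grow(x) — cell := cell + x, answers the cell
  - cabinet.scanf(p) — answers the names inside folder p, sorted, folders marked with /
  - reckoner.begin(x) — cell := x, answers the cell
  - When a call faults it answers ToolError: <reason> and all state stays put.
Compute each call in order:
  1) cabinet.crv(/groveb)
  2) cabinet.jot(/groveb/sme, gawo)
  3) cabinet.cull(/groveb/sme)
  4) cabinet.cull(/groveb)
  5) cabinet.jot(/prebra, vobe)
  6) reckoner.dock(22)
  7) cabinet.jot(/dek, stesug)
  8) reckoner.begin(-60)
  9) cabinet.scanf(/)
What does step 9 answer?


→ cabinet.crv(p: /groveb)
← ok
→ cabinet.jot(p: /groveb/sme, c: gawo)
← created
→ cabinet.cull(p: /groveb/sme)
← ok
→ cabinet.cull(p: /groveb)
← ok
→ cabinet.jot(p: /prebra, c: vobe)
← created
→ reckoner.dock(x: 22)
← -22
→ cabinet.jot(p: /dek, c: stesug)
← created
→ reckoner.begin(x: -60)
← -60
→ cabinet.scanf(p: /)
← [dek, prebra]

Answer: [dek, prebra]


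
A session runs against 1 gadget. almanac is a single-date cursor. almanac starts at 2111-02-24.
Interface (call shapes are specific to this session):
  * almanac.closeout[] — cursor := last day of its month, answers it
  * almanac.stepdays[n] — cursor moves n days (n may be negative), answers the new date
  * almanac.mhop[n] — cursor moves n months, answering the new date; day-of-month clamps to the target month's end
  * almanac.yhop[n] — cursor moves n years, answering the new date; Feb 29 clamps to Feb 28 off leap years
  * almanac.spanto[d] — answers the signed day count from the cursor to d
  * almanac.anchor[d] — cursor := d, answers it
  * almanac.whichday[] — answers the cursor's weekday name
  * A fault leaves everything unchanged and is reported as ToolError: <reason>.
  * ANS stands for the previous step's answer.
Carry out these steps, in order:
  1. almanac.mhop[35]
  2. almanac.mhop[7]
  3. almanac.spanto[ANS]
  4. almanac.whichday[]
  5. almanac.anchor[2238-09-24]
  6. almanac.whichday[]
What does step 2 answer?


> almanac.mhop n: 35
:: 2114-01-24
> almanac.mhop n: 7
:: 2114-08-24
> almanac.spanto d: ANS
:: 0
> almanac.whichday
:: Friday
> almanac.anchor d: 2238-09-24
:: 2238-09-24
> almanac.whichday
:: Monday

Answer: 2114-08-24


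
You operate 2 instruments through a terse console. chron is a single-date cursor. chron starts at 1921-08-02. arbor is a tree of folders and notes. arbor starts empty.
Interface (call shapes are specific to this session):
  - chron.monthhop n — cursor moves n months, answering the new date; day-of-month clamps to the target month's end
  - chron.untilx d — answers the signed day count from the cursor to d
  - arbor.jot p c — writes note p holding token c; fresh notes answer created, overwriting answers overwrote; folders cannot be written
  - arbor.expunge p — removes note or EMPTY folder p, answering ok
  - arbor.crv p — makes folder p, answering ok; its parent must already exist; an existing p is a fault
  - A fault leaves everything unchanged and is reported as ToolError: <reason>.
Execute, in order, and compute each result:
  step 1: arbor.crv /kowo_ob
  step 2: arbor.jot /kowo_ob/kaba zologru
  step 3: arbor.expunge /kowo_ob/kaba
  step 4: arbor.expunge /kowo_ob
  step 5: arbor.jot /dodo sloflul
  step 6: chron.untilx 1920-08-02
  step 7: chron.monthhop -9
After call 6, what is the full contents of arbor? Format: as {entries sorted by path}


> arbor.crv p='/kowo_ob'
:: ok
> arbor.jot p='/kowo_ob/kaba' c='zologru'
:: created
> arbor.expunge p='/kowo_ob/kaba'
:: ok
> arbor.expunge p='/kowo_ob'
:: ok
> arbor.jot p='/dodo' c='sloflul'
:: created
> chron.untilx d='1920-08-02'
:: -365
> chron.monthhop n='-9'
:: 1920-11-02

Answer: {dodo=sloflul}


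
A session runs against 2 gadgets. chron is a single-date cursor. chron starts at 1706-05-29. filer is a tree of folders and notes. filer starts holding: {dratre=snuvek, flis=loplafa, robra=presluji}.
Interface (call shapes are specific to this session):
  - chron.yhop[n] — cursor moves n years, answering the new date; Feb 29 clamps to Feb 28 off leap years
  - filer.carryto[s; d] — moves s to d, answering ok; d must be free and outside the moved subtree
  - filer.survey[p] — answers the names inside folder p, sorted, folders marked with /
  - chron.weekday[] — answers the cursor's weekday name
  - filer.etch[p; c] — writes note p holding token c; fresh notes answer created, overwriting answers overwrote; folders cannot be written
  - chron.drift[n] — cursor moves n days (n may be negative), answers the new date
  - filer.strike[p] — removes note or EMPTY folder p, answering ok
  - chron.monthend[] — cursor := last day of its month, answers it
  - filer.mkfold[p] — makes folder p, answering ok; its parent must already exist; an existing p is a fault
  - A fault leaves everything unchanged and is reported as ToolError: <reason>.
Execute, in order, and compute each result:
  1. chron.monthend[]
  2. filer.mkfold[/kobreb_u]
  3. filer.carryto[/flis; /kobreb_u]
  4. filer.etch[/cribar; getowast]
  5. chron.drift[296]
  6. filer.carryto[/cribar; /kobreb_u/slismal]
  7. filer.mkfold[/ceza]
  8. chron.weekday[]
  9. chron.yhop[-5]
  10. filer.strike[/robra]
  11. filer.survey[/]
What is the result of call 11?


-- monthend() == 1706-05-31
-- mkfold(p='/kobreb_u') == ok
-- carryto(s='/flis', d='/kobreb_u') == ToolError: exists
-- etch(p='/cribar', c='getowast') == created
-- drift(n='296') == 1707-03-23
-- carryto(s='/cribar', d='/kobreb_u/slismal') == ok
-- mkfold(p='/ceza') == ok
-- weekday() == Wednesday
-- yhop(n='-5') == 1702-03-23
-- strike(p='/robra') == ok
-- survey(p='/') == [ceza/, dratre, flis, kobreb_u/]

Answer: [ceza/, dratre, flis, kobreb_u/]


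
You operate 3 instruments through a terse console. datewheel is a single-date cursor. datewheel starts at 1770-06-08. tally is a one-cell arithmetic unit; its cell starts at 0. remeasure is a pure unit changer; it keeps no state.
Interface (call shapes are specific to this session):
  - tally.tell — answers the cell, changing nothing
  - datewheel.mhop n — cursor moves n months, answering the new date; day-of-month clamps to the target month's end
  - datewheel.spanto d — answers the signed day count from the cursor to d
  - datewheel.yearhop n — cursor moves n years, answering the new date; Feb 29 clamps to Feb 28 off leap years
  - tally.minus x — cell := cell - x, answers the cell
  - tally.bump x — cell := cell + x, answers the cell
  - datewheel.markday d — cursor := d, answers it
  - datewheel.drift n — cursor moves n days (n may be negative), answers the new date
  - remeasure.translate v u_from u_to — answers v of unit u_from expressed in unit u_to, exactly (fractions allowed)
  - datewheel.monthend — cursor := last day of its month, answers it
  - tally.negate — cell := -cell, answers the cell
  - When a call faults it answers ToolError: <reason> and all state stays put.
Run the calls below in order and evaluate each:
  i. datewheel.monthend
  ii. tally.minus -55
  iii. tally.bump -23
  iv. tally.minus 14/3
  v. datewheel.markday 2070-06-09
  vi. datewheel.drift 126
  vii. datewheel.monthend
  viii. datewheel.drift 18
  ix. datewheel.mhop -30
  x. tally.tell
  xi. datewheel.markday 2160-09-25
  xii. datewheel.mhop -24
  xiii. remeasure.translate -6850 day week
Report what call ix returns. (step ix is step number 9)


Answer: 2068-05-18

Derivation:
> datewheel.monthend
  1770-06-30
> tally.minus -55
  55
> tally.bump -23
  32
> tally.minus 14/3
  82/3
> datewheel.markday 2070-06-09
  2070-06-09
> datewheel.drift 126
  2070-10-13
> datewheel.monthend
  2070-10-31
> datewheel.drift 18
  2070-11-18
> datewheel.mhop -30
  2068-05-18
> tally.tell
  82/3
> datewheel.markday 2160-09-25
  2160-09-25
> datewheel.mhop -24
  2158-09-25
> remeasure.translate -6850 day week
  -6850/7


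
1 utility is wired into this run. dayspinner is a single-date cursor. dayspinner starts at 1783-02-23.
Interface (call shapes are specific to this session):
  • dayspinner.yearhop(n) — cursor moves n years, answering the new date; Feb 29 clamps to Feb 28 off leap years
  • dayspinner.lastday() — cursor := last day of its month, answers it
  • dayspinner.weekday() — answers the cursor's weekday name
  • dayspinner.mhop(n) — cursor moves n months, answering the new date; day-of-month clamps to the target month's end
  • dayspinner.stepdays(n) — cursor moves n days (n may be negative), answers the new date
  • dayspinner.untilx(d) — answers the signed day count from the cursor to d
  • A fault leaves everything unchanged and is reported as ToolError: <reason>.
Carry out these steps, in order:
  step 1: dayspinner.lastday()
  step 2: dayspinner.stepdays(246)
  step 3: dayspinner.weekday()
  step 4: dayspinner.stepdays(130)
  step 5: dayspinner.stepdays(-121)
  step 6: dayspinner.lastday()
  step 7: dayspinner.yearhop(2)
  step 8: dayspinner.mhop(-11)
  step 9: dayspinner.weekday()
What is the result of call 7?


CALL dayspinner.lastday[]
RET  1783-02-28
CALL dayspinner.stepdays[n=246]
RET  1783-11-01
CALL dayspinner.weekday[]
RET  Saturday
CALL dayspinner.stepdays[n=130]
RET  1784-03-10
CALL dayspinner.stepdays[n=-121]
RET  1783-11-10
CALL dayspinner.lastday[]
RET  1783-11-30
CALL dayspinner.yearhop[n=2]
RET  1785-11-30
CALL dayspinner.mhop[n=-11]
RET  1784-12-30
CALL dayspinner.weekday[]
RET  Thursday

Answer: 1785-11-30


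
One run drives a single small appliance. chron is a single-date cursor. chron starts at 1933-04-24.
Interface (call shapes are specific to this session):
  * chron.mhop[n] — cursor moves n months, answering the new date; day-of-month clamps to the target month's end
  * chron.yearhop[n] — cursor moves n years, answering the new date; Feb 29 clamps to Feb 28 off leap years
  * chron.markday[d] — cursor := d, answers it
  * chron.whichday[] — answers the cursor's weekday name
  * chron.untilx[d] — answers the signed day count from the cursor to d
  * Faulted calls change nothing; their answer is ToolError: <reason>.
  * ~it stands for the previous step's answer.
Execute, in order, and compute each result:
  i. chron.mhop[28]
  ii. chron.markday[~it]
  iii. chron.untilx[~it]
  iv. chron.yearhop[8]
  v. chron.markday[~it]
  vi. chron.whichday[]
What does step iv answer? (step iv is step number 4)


[in] chron.mhop n: 28
:: 1935-08-24
[in] chron.markday d: ~it
:: 1935-08-24
[in] chron.untilx d: ~it
:: 0
[in] chron.yearhop n: 8
:: 1943-08-24
[in] chron.markday d: ~it
:: 1943-08-24
[in] chron.whichday
:: Tuesday

Answer: 1943-08-24


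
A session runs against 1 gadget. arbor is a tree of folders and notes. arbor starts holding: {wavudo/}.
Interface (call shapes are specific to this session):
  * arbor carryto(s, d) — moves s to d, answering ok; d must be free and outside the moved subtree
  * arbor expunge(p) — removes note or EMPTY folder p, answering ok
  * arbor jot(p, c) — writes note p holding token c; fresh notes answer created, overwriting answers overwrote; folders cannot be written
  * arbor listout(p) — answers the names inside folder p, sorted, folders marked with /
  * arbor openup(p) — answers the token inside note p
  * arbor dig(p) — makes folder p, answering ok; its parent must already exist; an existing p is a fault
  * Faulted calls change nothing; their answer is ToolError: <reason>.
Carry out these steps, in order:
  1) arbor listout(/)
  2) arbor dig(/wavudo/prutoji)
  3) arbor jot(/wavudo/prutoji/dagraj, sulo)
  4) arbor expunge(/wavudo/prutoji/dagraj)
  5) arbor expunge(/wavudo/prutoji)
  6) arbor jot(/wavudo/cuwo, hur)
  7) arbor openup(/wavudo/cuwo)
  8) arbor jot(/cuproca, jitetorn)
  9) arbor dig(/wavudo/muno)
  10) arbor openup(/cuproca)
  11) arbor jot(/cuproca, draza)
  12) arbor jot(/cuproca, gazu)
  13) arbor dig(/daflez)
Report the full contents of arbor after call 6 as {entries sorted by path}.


Answer: {wavudo/, wavudo/cuwo=hur}

Derivation:
% arbor listout /
[out] [wavudo/]
% arbor dig /wavudo/prutoji
[out] ok
% arbor jot /wavudo/prutoji/dagraj sulo
[out] created
% arbor expunge /wavudo/prutoji/dagraj
[out] ok
% arbor expunge /wavudo/prutoji
[out] ok
% arbor jot /wavudo/cuwo hur
[out] created
% arbor openup /wavudo/cuwo
[out] hur
% arbor jot /cuproca jitetorn
[out] created
% arbor dig /wavudo/muno
[out] ok
% arbor openup /cuproca
[out] jitetorn
% arbor jot /cuproca draza
[out] overwrote
% arbor jot /cuproca gazu
[out] overwrote
% arbor dig /daflez
[out] ok


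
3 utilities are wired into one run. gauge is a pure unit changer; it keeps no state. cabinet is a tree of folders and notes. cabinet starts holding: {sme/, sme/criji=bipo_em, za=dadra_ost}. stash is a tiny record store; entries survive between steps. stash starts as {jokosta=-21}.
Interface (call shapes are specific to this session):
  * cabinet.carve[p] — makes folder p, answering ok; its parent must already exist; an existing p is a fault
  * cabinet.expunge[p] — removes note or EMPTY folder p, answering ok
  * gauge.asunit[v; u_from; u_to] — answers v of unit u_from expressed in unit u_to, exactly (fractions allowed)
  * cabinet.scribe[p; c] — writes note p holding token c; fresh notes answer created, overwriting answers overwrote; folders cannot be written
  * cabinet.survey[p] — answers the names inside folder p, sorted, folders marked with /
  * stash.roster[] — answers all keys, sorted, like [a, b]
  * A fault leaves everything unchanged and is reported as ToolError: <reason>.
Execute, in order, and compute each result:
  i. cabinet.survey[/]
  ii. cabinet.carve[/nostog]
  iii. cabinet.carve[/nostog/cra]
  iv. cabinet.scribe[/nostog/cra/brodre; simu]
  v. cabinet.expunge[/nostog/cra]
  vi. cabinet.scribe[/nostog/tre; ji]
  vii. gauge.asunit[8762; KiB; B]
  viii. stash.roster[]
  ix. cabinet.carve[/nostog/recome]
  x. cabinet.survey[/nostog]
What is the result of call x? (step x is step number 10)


Answer: [cra/, recome/, tre]

Derivation:
Now I run cabinet.survey using p=/, and see [sme/, za].
Now I run cabinet.carve using p=/nostog, → ok.
I try cabinet.carve using p=/nostog/cra, giving ok.
Next I call cabinet.scribe using p=/nostog/cra/brodre, c=simu, and observe created.
Now I run cabinet.expunge using p=/nostog/cra, → ToolError: not empty.
Now I run cabinet.scribe using p=/nostog/tre, c=ji, which returns created.
Invoking gauge.asunit using v=8762, u_from=KiB, u_to=B, and get 8972288.
Now I run stash.roster(): [jokosta].
Invoking cabinet.carve using p=/nostog/recome, → ok.
Now I run cabinet.survey using p=/nostog: [cra/, recome/, tre].


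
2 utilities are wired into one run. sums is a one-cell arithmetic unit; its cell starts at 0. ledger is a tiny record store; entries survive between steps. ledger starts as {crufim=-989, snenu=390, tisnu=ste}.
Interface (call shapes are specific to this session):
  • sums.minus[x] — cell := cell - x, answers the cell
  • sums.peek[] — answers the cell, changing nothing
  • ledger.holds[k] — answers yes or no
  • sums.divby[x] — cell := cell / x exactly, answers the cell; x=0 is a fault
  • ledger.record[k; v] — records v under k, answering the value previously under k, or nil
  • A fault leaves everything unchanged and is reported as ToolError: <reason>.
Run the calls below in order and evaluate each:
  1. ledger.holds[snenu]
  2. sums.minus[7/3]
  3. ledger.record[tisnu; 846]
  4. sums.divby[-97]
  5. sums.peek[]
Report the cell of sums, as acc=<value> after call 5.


Answer: acc=7/291

Derivation:
·→ ledger.holds(k='snenu')
·← yes
·→ sums.minus(x='7/3')
·← -7/3
·→ ledger.record(k='tisnu', v='846')
·← ste
·→ sums.divby(x='-97')
·← 7/291
·→ sums.peek()
·← 7/291


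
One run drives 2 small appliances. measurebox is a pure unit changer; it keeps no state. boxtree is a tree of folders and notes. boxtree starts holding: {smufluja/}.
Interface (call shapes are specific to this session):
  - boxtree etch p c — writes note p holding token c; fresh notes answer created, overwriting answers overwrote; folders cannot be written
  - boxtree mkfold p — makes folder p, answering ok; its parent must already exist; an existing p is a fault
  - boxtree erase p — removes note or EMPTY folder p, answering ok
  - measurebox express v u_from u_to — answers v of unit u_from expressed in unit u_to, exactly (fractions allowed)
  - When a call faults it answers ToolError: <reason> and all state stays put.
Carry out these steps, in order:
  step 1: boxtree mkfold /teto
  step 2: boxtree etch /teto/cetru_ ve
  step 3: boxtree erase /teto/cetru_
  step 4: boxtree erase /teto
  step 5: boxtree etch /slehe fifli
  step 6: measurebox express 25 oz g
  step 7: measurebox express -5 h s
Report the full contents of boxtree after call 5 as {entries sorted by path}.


CALL boxtree mkfold[p: /teto]
RET  ok
CALL boxtree etch[p: /teto/cetru_; c: ve]
RET  created
CALL boxtree erase[p: /teto/cetru_]
RET  ok
CALL boxtree erase[p: /teto]
RET  ok
CALL boxtree etch[p: /slehe; c: fifli]
RET  created
CALL measurebox express[v: 25; u_from: oz; u_to: g]
RET  45359237/64000
CALL measurebox express[v: -5; u_from: h; u_to: s]
RET  -18000

Answer: {slehe=fifli, smufluja/}
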